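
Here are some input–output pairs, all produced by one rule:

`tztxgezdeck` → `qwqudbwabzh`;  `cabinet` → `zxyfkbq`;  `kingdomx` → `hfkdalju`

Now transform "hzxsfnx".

Each output is the input with this applied: shift every letter 3 places backward in the alphabet (wrapping around).
Applying that to "hzxsfnx" gives "ewupcku".

ewupcku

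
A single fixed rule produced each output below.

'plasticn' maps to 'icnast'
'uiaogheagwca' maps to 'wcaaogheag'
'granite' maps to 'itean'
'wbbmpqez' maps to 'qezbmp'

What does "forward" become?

Rule — delete the first 2 characters, then move the last 3 characters to the front (rotate right by 3).
On "forward": the first step gives "rward", and the second then gives "ardrw".

ardrw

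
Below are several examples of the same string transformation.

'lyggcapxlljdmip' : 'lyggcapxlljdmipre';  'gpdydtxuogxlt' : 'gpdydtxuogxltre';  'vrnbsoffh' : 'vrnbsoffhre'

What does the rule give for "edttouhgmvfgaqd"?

Rule — append "re".
For "edttouhgmvfgaqd" the result is "edttouhgmvfgaqdre".

edttouhgmvfgaqdre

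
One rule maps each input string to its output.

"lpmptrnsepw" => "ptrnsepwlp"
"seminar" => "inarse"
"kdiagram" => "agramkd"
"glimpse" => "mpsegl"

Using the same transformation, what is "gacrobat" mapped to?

robatga

The transformation: move the first 2 characters to the end (rotate left by 2), then delete the first character.
"gacrobat" → "crobatga" → "robatga".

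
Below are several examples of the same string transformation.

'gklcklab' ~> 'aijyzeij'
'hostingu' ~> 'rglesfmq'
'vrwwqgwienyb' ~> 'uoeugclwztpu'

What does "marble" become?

What's happening: shift every letter 2 places backward in the alphabet (wrapping around), then move the first 3 characters to the end (rotate left by 3).
On "marble": the first step gives "kypzjc", and the second then gives "zjckyp".

zjckyp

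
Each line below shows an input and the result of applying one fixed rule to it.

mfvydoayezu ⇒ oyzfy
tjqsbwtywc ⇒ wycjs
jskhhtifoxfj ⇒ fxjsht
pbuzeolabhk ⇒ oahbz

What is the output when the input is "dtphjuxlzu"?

In each case the input is transformed by: keep every other character starting from the second (positions 2nd, 4th, 6th, ...), then move the last 3 characters to the front (rotate right by 3).
On "dtphjuxlzu": the first step gives "thulu", and the second then gives "uluth".

uluth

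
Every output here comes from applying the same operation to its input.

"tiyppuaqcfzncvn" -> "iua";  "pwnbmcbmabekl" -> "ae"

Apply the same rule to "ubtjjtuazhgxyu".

uuau

Looking at the pairs, the operation is to keep only the vowels.
Doing the same to "ubtjjtuazhgxyu": "uuau".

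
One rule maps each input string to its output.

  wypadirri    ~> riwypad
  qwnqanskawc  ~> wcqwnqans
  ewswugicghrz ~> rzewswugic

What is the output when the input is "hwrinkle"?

Looking at the pairs, the operation is to move the last 2 characters to the front (rotate right by 2), then delete the last 2 characters.
Applying both steps to "hwrinkle": "lehwrink", then "lehwri".

lehwri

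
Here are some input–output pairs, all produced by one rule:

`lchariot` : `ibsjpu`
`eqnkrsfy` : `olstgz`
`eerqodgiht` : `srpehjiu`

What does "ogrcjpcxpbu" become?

sdkqdyqcv

Looking at the pairs, the operation is to delete the first 2 characters, then shift every letter 1 place forward in the alphabet (wrapping around).
On "ogrcjpcxpbu" that produces "sdkqdyqcv".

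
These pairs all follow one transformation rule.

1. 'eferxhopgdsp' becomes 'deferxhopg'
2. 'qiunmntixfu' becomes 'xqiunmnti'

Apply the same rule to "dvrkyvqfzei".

zdvrkyvqf

The transformation: delete the last 2 characters, then move the last character to the front.
Working it through for "dvrkyvqfzei": intermediate "dvrkyvqfz", final "zdvrkyvqf".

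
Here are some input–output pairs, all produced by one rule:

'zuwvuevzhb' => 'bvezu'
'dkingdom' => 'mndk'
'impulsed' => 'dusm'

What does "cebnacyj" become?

Looking at the pairs, the operation is to keep every other character starting from the second (positions 2nd, 4th, 6th, ...), then swap the first and last characters.
Working it through for "cebnacyj": intermediate "encj", final "jnce".

jnce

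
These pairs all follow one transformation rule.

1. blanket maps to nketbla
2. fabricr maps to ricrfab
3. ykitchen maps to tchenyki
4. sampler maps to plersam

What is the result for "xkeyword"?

ywordxke

The rule is to move the first 3 characters to the end (rotate left by 3).
Applying that to "xkeyword" gives "ywordxke".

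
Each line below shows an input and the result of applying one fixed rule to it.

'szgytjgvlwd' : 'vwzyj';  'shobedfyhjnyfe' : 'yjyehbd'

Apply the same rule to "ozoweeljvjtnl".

jjnzwe

Rule — keep every other character starting from the second (positions 2nd, 4th, 6th, ...), then move the first 3 characters to the end (rotate left by 3).
"ozoweeljvjtnl" → "jjnzwe".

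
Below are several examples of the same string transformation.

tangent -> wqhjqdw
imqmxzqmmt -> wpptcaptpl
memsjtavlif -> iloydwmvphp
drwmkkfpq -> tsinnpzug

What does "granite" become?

Rule — reverse the string, then shift every letter 3 places forward in the alphabet (wrapping around).
On "granite": the first step gives "etinarg", and the second then gives "hwlqduj".

hwlqduj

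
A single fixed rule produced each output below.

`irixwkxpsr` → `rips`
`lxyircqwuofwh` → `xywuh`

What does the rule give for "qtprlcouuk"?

Rule — swap each adjacent pair of characters (1↔2, 3↔4, ...), then keep one character in every 3, starting at position 1 (positions 1st, 4th, 7th, ...).
On "qtprlcouuk" that produces "tpuu".

tpuu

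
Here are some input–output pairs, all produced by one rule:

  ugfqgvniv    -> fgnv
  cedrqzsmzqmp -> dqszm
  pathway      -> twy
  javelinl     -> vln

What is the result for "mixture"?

In each case the input is transformed by: delete the first character, then keep every other character starting from the second (positions 2nd, 4th, 6th, ...).
"mixture" → "ixture" → "xue".
(Check on "ugfqgvniv": → "gfqgvniv" → "fgnv" ✓)

xue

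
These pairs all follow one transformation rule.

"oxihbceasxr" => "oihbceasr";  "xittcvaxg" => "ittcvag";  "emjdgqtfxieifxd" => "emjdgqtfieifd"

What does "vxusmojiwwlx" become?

vusmojiwwl

Each output is the input with this applied: remove every "x".
On "vxusmojiwwlx" that produces "vusmojiwwl".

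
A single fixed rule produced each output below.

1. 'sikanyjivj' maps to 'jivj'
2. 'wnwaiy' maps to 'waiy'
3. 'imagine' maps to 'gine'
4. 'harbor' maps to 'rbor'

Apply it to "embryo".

Rule — keep only the last 4 characters.
On "embryo" that produces "bryo".

bryo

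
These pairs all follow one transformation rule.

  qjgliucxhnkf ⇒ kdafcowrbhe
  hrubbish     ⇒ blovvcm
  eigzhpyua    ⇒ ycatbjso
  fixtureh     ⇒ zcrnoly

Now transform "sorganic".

In each case the input is transformed by: shift every letter 6 places backward in the alphabet (wrapping around), then delete the last character.
Applying both steps to "sorganic": "milauhcw", then "milauhc".

milauhc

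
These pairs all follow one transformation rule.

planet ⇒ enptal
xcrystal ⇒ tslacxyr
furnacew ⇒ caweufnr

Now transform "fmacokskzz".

skzkfzamoc

Rule — swap the front and back halves of the string, then swap each adjacent pair of characters (1↔2, 3↔4, ...).
Applying both steps to "fmacokskzz": "kskzzfmaco", then "skzkfzamoc".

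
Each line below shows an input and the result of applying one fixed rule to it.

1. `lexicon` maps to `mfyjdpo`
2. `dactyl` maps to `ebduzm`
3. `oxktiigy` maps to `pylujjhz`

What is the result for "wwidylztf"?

xxjezmaug

Rule — shift every letter 1 place forward in the alphabet (wrapping around).
Doing the same to "wwidylztf": "xxjezmaug".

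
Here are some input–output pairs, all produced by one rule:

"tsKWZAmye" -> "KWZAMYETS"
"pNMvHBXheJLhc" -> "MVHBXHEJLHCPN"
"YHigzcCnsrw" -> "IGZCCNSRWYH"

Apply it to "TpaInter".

AINTERTP

What's happening: move the first 2 characters to the end (rotate left by 2), then convert every letter to uppercase.
"TpaInter" → "aInterTp" → "AINTERTP".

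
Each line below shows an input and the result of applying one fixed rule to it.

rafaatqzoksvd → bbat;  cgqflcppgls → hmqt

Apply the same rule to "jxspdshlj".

yem

What's happening: keep one character in every 3, starting at position 2 (positions 2nd, 5th, 8th, ...), then shift every letter 1 place forward in the alphabet (wrapping around).
Starting from "jxspdshlj": after the first operation, "xdl"; after the second, "yem".
(Check on "cgqflcppgls": → "glps" → "hmqt" ✓)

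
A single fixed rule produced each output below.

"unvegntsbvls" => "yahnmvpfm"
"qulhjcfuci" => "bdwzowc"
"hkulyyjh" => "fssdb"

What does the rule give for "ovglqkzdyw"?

The transformation: shift every letter 6 places backward in the alphabet (wrapping around), then delete the first 3 characters.
"ovglqkzdyw" → "ipafketxsq" → "fketxsq".

fketxsq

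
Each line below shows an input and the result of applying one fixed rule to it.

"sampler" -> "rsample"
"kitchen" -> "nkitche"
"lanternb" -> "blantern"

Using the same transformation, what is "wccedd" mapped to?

The rule is to move the last character to the front.
Applying that to "wccedd" gives "dwcced".

dwcced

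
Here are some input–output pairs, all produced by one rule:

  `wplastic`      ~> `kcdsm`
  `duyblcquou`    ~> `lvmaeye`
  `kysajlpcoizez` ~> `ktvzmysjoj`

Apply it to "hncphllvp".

The pattern: delete the first 3 characters, then shift every letter 10 places forward in the alphabet (wrapping around).
Applying both steps to "hncphllvp": "phllvp", then "zrvvfz".
(Check on "kysajlpcoizez": → "ajlpcoizez" → "ktvzmysjoj" ✓)

zrvvfz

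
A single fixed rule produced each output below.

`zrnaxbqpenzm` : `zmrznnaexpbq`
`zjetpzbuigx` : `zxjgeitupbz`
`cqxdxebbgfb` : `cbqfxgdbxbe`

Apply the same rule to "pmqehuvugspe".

pempqseghuuv

The pattern: take characters alternately from the front and the back (1st, last, 2nd, 2nd-last, ...).
So "pmqehuvugspe" becomes "pempqseghuuv".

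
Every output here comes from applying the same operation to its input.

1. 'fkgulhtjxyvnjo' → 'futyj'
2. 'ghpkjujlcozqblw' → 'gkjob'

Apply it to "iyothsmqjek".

itme

The rule is to keep one character in every 3, starting at position 1 (positions 1st, 4th, 7th, ...).
So "iyothsmqjek" becomes "itme".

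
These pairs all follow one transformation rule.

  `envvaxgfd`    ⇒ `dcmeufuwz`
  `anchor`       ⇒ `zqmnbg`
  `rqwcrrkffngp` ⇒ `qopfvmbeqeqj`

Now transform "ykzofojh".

Looking at the pairs, the operation is to take characters alternately from the front and the back (1st, last, 2nd, 2nd-last, ...), then shift every letter 1 place backward in the alphabet (wrapping around).
Starting from "ykzofojh": after the first operation, "yhkjzoof"; after the second, "xgjiynne".
(Check on "envvaxgfd": → "ednfvgvxa" → "dcmeufuwz" ✓)

xgjiynne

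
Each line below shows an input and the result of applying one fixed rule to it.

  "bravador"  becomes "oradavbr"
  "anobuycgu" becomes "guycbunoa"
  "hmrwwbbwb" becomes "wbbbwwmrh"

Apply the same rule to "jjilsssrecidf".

dfciresslsjij

Rule — reverse the string, then swap each adjacent pair of characters (1↔2, 3↔4, ...).
Starting from "jjilsssrecidf": after the first operation, "fdicerssslijj"; after the second, "dfciresslsjij".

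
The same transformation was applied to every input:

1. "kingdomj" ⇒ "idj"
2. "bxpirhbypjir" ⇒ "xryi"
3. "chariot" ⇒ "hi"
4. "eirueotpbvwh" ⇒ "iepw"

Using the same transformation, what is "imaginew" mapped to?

miw

Looking at the pairs, the operation is to keep one character in every 3, starting at position 2 (positions 2nd, 5th, 8th, ...).
"imaginew" → "miw".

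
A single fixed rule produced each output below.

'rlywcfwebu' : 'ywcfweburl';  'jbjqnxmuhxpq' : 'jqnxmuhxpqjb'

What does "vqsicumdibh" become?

sicumdibhvq

The transformation: move the first 2 characters to the end (rotate left by 2).
On "vqsicumdibh" that produces "sicumdibhvq".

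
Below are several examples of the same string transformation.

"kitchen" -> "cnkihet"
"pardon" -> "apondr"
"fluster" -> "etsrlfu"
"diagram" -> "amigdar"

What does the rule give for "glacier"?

Rule — sort the characters into reverse alphabetical order, then swap the first and last characters.
For "glacier", step one produces "rligeca"; step two turns that into "aligecr".

aligecr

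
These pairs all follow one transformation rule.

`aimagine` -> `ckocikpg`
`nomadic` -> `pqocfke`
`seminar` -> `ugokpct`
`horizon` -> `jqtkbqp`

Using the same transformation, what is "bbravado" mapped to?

ddtcxcfq

In each case the input is transformed by: shift every letter 2 places forward in the alphabet (wrapping around).
For "bbravado" the result is "ddtcxcfq".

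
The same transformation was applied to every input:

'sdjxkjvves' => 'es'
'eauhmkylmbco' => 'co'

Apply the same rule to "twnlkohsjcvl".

vl

The pattern: keep only the last 2 characters.
"twnlkohsjcvl" → "vl".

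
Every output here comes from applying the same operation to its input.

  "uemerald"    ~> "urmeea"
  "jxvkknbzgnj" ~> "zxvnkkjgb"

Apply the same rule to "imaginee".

The transformation: delete the last 2 characters, then sort the characters into reverse alphabetical order.
For "imaginee", step one produces "imagin"; step two turns that into "nmiiga".

nmiiga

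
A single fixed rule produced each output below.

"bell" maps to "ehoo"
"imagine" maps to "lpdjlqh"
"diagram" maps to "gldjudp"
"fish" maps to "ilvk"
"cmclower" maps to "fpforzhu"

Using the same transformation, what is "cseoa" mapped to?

fvhrd

What's happening: shift every letter 3 places forward in the alphabet (wrapping around).
For "cseoa" the result is "fvhrd".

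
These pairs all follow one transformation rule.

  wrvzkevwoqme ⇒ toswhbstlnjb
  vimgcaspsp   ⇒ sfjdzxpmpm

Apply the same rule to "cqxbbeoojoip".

znuyybllglfm

Each output is the input with this applied: shift every letter 3 places backward in the alphabet (wrapping around).
"cqxbbeoojoip" → "znuyybllglfm".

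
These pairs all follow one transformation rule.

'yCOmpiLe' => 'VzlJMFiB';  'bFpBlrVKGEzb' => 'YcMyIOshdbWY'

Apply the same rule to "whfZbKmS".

TECwYhJp

In each case the input is transformed by: shift every letter 3 places backward in the alphabet (wrapping around), then flip the case of every letter.
For "whfZbKmS", step one produces "tecWyHjP"; step two turns that into "TECwYhJp".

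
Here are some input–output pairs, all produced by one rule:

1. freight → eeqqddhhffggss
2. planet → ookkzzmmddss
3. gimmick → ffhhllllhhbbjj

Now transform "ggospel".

What's happening: double every character, then shift every letter 1 place backward in the alphabet (wrapping around).
"ggospel" → "ggggoossppeell" → "ffffnnrrooddkk".

ffffnnrrooddkk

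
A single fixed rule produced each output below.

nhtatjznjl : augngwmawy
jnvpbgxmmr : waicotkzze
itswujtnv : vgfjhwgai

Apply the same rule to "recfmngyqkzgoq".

In each case the input is transformed by: shift every letter 13 places forward in the alphabet (wrapping around) — i.e. ROT13.
On "recfmngyqkzgoq" that produces "erpszatldxmtbd".

erpszatldxmtbd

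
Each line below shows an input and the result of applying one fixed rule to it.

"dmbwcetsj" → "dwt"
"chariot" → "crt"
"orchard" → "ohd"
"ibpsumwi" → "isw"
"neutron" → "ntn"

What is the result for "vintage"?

vte

In each case the input is transformed by: keep one character in every 3, starting at position 1 (positions 1st, 4th, 7th, ...).
For "vintage" the result is "vte".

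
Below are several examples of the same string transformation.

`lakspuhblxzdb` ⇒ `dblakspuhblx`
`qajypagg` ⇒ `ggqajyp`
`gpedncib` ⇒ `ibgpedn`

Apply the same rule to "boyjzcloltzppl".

Each output is the input with this applied: move the last 3 characters to the front (rotate right by 3), then delete the first character.
On "boyjzcloltzppl": the first step gives "pplboyjzcloltz", and the second then gives "plboyjzcloltz".

plboyjzcloltz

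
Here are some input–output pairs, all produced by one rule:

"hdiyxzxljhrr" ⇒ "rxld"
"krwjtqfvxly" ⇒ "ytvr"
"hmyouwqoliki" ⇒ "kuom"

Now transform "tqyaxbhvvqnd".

The rule is to keep one character in every 3, starting at position 2 (positions 2nd, 5th, 8th, ...), then swap the first and last characters.
On "tqyaxbhvvqnd" that produces "nxvq".

nxvq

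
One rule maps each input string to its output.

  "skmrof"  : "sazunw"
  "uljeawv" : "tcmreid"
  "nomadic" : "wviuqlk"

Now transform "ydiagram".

Looking at the pairs, the operation is to swap each adjacent pair of characters (1↔2, 3↔4, ...), then shift every letter 8 places forward in the alphabet (wrapping around).
"ydiagram" → "dyairgma" → "lgiqzoui".

lgiqzoui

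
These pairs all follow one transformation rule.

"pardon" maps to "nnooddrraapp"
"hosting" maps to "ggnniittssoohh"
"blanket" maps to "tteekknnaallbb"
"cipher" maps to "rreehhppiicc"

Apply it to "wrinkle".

eellkknniirrww

The rule is to double every character, then reverse the string.
"wrinkle" → "eellkknniirrww".
(Check on "pardon": → "ppaarrddoonn" → "nnooddrraapp" ✓)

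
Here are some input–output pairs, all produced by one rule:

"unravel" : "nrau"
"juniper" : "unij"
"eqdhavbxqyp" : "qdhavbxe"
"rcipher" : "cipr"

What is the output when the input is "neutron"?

Looking at the pairs, the operation is to delete the last 3 characters, then move the first character to the end.
Doing the same to "neutron": "eutn".

eutn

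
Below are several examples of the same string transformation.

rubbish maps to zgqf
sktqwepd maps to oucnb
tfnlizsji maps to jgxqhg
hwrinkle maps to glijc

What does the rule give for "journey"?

plcw

Each output is the input with this applied: delete the first 3 characters, then shift every letter 2 places backward in the alphabet (wrapping around).
Starting from "journey": after the first operation, "rney"; after the second, "plcw".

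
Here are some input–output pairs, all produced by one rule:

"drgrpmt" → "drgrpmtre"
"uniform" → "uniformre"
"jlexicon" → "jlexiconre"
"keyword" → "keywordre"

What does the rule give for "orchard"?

orchardre

In each case the input is transformed by: append "re".
"orchard" → "orchardre".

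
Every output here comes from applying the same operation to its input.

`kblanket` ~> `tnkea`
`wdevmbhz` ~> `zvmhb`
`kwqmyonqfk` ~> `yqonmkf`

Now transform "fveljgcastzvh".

zvtsljhgca

Rule — delete the first 3 characters, then sort the characters into reverse alphabetical order.
For "fveljgcastzvh" the result is "zvtsljhgca".
(Check on "wdevmbhz": → "vmbhz" → "zvmhb" ✓)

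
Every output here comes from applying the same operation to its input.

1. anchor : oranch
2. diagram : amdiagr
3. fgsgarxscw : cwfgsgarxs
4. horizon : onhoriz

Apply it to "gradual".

algradu

In each case the input is transformed by: move the last 2 characters to the front (rotate right by 2).
"gradual" → "algradu".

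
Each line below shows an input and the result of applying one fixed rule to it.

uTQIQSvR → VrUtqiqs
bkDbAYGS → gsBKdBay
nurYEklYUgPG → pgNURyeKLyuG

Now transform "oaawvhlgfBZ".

bzOAAWVHLGF

Looking at the pairs, the operation is to flip the case of every letter, then move the last 2 characters to the front (rotate right by 2).
Applying both steps to "oaawvhlgfBZ": "OAAWVHLGFbz", then "bzOAAWVHLGF".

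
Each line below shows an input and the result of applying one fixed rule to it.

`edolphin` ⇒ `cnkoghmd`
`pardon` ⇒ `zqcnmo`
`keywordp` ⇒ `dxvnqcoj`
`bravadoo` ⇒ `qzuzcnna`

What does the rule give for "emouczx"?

lntbywd

Each output is the input with this applied: shift every letter 1 place backward in the alphabet (wrapping around), then move the first character to the end.
Working it through for "emouczx": intermediate "dlntbyw", final "lntbywd".
(Check on "pardon": → "ozqcnm" → "zqcnmo" ✓)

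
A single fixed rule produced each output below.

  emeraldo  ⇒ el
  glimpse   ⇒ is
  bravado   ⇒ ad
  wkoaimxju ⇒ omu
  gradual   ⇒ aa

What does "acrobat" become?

ra

What's happening: keep one character in every 3, starting at position 3 (positions 3rd, 6th, 9th, ...).
So "acrobat" becomes "ra".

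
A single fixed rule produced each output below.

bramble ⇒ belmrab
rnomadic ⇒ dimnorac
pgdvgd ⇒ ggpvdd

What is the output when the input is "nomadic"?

dimnoac

The transformation: sort the characters into alphabetical order, then move the first 2 characters to the end (rotate left by 2).
On "nomadic" that produces "dimnoac".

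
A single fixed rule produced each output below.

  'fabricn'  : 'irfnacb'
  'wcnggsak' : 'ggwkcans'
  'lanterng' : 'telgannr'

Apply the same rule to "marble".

The pattern: take characters alternately from the front and the back (1st, last, 2nd, 2nd-last, ...), then move the last 2 characters to the front (rotate right by 2).
For "marble", step one produces "mealrb"; step two turns that into "rbmeal".
(Check on "fabricn": → "fnacbir" → "irfnacb" ✓)

rbmeal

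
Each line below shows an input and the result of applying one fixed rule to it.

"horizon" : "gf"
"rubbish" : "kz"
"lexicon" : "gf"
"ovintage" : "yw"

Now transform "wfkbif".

ax

Each output is the input with this applied: shift every letter 8 places backward in the alphabet (wrapping around), then keep only the last 2 characters.
For "wfkbif", step one produces "oxctax"; step two turns that into "ax".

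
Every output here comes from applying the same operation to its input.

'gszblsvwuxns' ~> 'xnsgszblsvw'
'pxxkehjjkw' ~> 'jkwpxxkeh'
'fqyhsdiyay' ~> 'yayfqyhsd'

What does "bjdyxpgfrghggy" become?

Each output is the input with this applied: move the last 3 characters to the front (rotate right by 3), then delete the last character.
"bjdyxpgfrghggy" → "ggybjdyxpgfrg".

ggybjdyxpgfrg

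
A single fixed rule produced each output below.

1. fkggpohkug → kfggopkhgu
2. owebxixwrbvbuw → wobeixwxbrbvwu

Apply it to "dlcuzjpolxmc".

The transformation: swap each adjacent pair of characters (1↔2, 3↔4, ...).
"dlcuzjpolxmc" → "lducjzopxlcm".

lducjzopxlcm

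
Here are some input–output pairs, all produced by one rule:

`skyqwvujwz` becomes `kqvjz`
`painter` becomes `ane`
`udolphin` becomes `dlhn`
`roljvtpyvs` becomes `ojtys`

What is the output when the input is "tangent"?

agn

Each output is the input with this applied: keep every other character starting from the second (positions 2nd, 4th, 6th, ...).
So "tangent" becomes "agn".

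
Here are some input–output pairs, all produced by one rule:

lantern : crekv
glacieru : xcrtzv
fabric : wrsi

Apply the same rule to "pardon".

griu

Each output is the input with this applied: delete the last 2 characters, then shift every letter 9 places backward in the alphabet (wrapping around).
"pardon" → "pard" → "griu".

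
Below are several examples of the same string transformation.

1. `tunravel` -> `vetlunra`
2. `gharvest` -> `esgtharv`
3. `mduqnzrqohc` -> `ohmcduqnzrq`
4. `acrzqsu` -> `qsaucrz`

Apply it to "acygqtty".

The rule is to swap the first and last characters, then move the last 3 characters to the front (rotate right by 3).
On "acygqtty": the first step gives "ycygqtta", and the second then gives "ttaycygq".
(Check on "acrzqsu": → "ucrzqsa" → "qsaucrz" ✓)

ttaycygq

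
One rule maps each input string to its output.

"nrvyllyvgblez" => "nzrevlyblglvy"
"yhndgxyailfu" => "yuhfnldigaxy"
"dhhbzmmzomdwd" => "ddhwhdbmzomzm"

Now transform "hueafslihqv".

hvuqehaifls

The rule is to take characters alternately from the front and the back (1st, last, 2nd, 2nd-last, ...).
Applying that to "hueafslihqv" gives "hvuqehaifls".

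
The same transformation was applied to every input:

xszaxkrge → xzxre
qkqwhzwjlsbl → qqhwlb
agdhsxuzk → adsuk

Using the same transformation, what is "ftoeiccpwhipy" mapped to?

foicwiy

What's happening: keep every other character starting from the first (positions 1st, 3rd, 5th, ...).
So "ftoeiccpwhipy" becomes "foicwiy".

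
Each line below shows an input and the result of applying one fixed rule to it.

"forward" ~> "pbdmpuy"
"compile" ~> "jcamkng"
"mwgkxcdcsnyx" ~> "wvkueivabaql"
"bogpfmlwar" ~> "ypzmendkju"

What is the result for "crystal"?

The transformation: move the last 2 characters to the front (rotate right by 2), then shift every letter 2 places backward in the alphabet (wrapping around).
On "crystal" that produces "yjapwqr".
(Check on "forward": → "rdforwa" → "pbdmpuy" ✓)

yjapwqr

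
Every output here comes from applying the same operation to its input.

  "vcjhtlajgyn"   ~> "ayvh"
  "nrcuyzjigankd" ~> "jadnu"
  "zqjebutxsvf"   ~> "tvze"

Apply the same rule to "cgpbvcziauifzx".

The pattern: keep one character in every 3, starting at position 1 (positions 1st, 4th, 7th, ...), then move the first 2 characters to the end (rotate left by 2).
For "cgpbvcziauifzx" the result is "zuzcb".

zuzcb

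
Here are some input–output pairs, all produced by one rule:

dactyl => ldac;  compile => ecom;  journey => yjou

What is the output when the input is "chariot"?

tcha

The transformation: move the first 3 characters to the end (rotate left by 3), then keep only the last 4 characters.
On "chariot" that produces "tcha".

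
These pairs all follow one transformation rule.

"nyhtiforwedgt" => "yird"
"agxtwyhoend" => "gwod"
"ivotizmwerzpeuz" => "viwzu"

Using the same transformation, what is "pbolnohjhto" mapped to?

Looking at the pairs, the operation is to keep one character in every 3, starting at position 2 (positions 2nd, 5th, 8th, ...).
Applying that to "pbolnohjhto" gives "bnjo".

bnjo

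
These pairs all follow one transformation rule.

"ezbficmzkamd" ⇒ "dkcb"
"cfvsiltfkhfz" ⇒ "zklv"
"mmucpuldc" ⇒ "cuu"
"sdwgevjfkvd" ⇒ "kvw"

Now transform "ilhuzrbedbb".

The rule is to keep one character in every 3, starting at position 3 (positions 3rd, 6th, 9th, ...), then reverse the string.
For "ilhuzrbedbb", step one produces "hrd"; step two turns that into "drh".

drh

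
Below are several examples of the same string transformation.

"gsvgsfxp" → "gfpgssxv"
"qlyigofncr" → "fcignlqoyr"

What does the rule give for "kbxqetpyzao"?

bakepotqyxz

The transformation: sort the characters into alphabetical order, then swap each adjacent pair of characters (1↔2, 3↔4, ...).
For "kbxqetpyzao", step one produces "abekopqtxyz"; step two turns that into "bakepotqyxz".
(Check on "qlyigofncr": → "cfgilnoqry" → "fcignlqoyr" ✓)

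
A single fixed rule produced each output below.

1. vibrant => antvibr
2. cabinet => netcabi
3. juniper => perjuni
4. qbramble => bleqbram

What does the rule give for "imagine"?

ineimag

The rule is to move the last 3 characters to the front (rotate right by 3).
So "imagine" becomes "ineimag".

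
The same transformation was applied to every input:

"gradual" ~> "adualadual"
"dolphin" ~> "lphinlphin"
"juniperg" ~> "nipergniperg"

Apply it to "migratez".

gratezgratez

The rule is to delete the first 2 characters, then write the whole string twice.
On "migratez": the first step gives "gratez", and the second then gives "gratezgratez".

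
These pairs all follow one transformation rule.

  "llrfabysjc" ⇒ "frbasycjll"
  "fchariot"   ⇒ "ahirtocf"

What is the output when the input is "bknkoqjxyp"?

knqoxjpykb

What's happening: swap each adjacent pair of characters (1↔2, 3↔4, ...), then move the first 2 characters to the end (rotate left by 2).
Starting from "bknkoqjxyp": after the first operation, "kbknqoxjpy"; after the second, "knqoxjpykb".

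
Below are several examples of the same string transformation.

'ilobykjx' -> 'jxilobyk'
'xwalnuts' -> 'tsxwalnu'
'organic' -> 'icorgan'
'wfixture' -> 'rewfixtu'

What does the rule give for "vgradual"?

What's happening: move the last 2 characters to the front (rotate right by 2).
Applying that to "vgradual" gives "alvgradu".

alvgradu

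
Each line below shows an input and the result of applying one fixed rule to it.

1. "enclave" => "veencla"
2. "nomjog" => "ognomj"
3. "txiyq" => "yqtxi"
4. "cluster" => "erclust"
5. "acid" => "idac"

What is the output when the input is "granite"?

The rule is to move the last 2 characters to the front (rotate right by 2).
Applying that to "granite" gives "tegrani".

tegrani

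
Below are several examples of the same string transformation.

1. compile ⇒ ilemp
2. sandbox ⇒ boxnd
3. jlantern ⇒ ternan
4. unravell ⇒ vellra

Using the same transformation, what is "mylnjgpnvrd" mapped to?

jgpnvrdln

In each case the input is transformed by: delete the first 2 characters, then move the first 2 characters to the end (rotate left by 2).
"mylnjgpnvrd" → "lnjgpnvrd" → "jgpnvrdln".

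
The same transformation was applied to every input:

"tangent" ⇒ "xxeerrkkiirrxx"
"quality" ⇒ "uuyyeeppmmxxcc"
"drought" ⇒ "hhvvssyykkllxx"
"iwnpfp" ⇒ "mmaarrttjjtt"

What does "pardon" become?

The transformation: shift every letter 4 places forward in the alphabet (wrapping around), then double every character.
On "pardon": the first step gives "tevhsr", and the second then gives "tteevvhhssrr".
(Check on "tangent": → "xerkirx" → "xxeerrkkiirrxx" ✓)

tteevvhhssrr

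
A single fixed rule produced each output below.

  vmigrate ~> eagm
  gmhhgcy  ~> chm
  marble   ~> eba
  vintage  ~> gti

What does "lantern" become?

rta

The transformation: keep every other character starting from the second (positions 2nd, 4th, 6th, ...), then reverse the string.
Starting from "lantern": after the first operation, "atr"; after the second, "rta".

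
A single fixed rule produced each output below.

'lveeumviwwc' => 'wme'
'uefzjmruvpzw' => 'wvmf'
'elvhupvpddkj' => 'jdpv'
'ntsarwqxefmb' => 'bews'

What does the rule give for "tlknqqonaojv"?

vaqk

The pattern: keep one character in every 3, starting at position 3 (positions 3rd, 6th, 9th, ...), then reverse the string.
For "tlknqqonaojv", step one produces "kqav"; step two turns that into "vaqk".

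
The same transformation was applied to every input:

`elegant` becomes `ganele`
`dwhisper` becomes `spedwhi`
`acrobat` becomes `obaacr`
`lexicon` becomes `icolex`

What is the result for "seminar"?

inasem

The pattern: delete the last character, then move the last 3 characters to the front (rotate right by 3).
Working it through for "seminar": intermediate "semina", final "inasem".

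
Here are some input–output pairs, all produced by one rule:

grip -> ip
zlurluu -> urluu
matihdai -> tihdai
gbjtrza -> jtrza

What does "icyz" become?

The transformation: delete the first 2 characters.
"icyz" → "yz".

yz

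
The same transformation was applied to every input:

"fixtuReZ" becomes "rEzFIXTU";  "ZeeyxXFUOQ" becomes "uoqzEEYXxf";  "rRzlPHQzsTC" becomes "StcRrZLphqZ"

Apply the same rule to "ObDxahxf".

HXFoBdXA

The transformation: flip the case of every letter, then move the last 3 characters to the front (rotate right by 3).
On "ObDxahxf" that produces "HXFoBdXA".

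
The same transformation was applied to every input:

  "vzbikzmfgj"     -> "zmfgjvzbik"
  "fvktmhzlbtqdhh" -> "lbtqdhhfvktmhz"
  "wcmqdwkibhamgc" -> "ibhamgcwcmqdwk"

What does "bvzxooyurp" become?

The rule is to swap the front and back halves of the string.
So "bvzxooyurp" becomes "oyurpbvzxo".

oyurpbvzxo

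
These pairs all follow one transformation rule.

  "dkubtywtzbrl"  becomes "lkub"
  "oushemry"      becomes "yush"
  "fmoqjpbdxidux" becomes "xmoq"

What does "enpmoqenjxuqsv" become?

vnpm

What's happening: swap the first and last characters, then keep only the first 4 characters.
So "enpmoqenjxuqsv" becomes "vnpm".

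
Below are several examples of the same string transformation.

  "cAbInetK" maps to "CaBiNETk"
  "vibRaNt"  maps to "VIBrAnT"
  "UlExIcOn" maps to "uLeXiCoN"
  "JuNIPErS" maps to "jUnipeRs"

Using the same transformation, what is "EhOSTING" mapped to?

The transformation: flip the case of every letter.
Applying that to "EhOSTING" gives "eHosting".

eHosting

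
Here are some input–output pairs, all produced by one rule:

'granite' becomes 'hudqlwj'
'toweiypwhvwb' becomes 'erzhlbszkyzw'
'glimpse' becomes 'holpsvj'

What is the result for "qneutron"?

Each output is the input with this applied: shift every letter 3 places forward in the alphabet (wrapping around), then swap the first and last characters.
On "qneutron" that produces "qqhxwurt".

qqhxwurt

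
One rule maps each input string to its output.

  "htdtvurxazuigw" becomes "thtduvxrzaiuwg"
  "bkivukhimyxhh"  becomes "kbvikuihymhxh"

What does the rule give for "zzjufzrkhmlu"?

The pattern: swap each adjacent pair of characters (1↔2, 3↔4, ...).
Applying that to "zzjufzrkhmlu" gives "zzujzfkrmhul".

zzujzfkrmhul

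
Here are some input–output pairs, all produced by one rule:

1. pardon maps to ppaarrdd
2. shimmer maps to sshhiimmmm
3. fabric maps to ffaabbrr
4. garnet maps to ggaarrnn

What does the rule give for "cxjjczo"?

In each case the input is transformed by: delete the last 2 characters, then double every character.
Starting from "cxjjczo": after the first operation, "cxjjc"; after the second, "ccxxjjjjcc".

ccxxjjjjcc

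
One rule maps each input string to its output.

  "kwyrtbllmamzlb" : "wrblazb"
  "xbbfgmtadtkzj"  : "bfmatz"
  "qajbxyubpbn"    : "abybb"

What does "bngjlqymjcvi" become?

njqmci

What's happening: keep every other character starting from the second (positions 2nd, 4th, 6th, ...).
Applying that to "bngjlqymjcvi" gives "njqmci".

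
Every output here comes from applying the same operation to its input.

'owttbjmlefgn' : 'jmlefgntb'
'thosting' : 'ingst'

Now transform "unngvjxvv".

What's happening: delete the first 3 characters, then move the first 2 characters to the end (rotate left by 2).
Applying both steps to "unngvjxvv": "gvjxvv", then "jxvvgv".

jxvvgv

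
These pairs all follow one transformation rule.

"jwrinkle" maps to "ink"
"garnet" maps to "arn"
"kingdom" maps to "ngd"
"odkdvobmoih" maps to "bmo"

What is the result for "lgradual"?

adu

The transformation: move the last 2 characters to the front (rotate right by 2), then keep only the last 3 characters.
Working it through for "lgradual": intermediate "allgradu", final "adu".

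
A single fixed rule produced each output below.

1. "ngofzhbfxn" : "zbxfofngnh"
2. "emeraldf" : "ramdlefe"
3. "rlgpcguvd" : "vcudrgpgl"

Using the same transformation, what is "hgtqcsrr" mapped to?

In each case the input is transformed by: sort the characters into reverse alphabetical order, then take characters alternately from the front and the back (1st, last, 2nd, 2nd-last, ...).
On "hgtqcsrr": the first step gives "tsrrqhgc", and the second then gives "tcsgrhrq".

tcsgrhrq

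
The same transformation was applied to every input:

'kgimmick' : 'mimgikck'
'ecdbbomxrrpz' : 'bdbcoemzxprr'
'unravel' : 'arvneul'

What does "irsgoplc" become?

Looking at the pairs, the operation is to move the first 3 characters to the end (rotate left by 3), then take characters alternately from the front and the back (1st, last, 2nd, 2nd-last, ...).
Applying that to "irsgoplc" gives "gsorpilc".

gsorpilc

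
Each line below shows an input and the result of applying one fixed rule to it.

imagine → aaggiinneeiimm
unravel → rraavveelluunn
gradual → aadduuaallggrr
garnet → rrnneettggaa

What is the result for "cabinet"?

Each output is the input with this applied: move the first 2 characters to the end (rotate left by 2), then double every character.
Starting from "cabinet": after the first operation, "binetca"; after the second, "bbiinneettccaa".

bbiinneettccaa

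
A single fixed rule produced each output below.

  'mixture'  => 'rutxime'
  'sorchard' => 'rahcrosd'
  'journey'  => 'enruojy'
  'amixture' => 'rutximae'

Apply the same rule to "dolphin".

In each case the input is transformed by: move the last character to the front, then reverse the string.
Applying both steps to "dolphin": "ndolphi", then "ihplodn".
(Check on "mixture": → "emixtur" → "rutxime" ✓)

ihplodn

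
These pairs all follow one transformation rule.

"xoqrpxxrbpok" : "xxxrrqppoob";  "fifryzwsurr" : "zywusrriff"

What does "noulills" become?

Each output is the input with this applied: delete the last character, then sort the characters into reverse alphabetical order.
For "noulills", step one produces "noulill"; step two turns that into "uonllli".

uonllli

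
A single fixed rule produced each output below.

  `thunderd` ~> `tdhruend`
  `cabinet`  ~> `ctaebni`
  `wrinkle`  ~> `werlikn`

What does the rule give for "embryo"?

The rule is to take characters alternately from the front and the back (1st, last, 2nd, 2nd-last, ...).
So "embryo" becomes "eomybr".

eomybr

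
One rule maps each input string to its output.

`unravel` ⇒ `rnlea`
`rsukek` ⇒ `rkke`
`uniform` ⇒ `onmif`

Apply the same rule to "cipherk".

Each output is the input with this applied: sort the characters into reverse alphabetical order, then delete the first 2 characters.
Applying both steps to "cipherk": "rpkihec", then "kihec".
(Check on "rsukek": → "usrkke" → "rkke" ✓)

kihec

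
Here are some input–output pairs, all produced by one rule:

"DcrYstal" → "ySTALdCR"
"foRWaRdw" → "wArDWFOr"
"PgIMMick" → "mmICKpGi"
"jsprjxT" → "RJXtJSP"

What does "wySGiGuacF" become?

gIgUACfWYs

In each case the input is transformed by: flip the case of every letter, then move the first 3 characters to the end (rotate left by 3).
Applying that to "wySGiGuacF" gives "gIgUACfWYs".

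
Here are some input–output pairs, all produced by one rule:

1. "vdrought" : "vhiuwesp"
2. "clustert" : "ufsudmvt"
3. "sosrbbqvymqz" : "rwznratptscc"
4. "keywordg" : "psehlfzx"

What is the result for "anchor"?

ipsbod

Each output is the input with this applied: swap the front and back halves of the string, then shift every letter 1 place forward in the alphabet (wrapping around).
Working it through for "anchor": intermediate "horanc", final "ipsbod".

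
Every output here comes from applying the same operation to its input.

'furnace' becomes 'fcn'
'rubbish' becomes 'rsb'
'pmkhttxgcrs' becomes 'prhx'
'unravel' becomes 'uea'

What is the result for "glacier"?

What's happening: take characters alternately from the front and the back (1st, last, 2nd, 2nd-last, ...), then keep one character in every 3, starting at position 1 (positions 1st, 4th, 7th, ...).
On "glacier": the first step gives "grleaic", and the second then gives "gec".

gec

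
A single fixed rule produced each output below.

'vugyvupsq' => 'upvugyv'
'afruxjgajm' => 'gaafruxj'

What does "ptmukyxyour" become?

In each case the input is transformed by: delete the last 2 characters, then move the last 2 characters to the front (rotate right by 2).
On "ptmukyxyour": the first step gives "ptmukyxyo", and the second then gives "yoptmukyx".

yoptmukyx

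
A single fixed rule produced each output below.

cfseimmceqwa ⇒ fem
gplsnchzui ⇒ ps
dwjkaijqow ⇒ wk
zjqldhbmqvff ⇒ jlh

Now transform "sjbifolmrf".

ji

In each case the input is transformed by: keep every other character starting from the second (positions 2nd, 4th, 6th, ...), then delete the last 3 characters.
Starting from "sjbifolmrf": after the first operation, "jiomf"; after the second, "ji".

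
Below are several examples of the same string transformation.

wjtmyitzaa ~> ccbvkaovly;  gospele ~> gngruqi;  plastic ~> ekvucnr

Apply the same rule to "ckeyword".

ftqyagme

In each case the input is transformed by: shift every letter 2 places forward in the alphabet (wrapping around), then reverse the string.
Applying both steps to "ckeyword": "emgayqtf", then "ftqyagme".
(Check on "gospele": → "iqurgng" → "gngruqi" ✓)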